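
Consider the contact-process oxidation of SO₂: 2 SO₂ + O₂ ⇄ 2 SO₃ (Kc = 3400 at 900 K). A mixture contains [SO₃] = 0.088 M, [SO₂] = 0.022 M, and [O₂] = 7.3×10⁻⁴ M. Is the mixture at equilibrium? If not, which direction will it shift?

no; Q > K, reaction proceeds in reverse

Qc = [SO₃]² / ([SO₂]²·[O₂]) = (0.088)² / ((0.022)²·(7.3×10⁻⁴)) = 22000
Qc = 22000 > Kc = 3400: net reverse reaction.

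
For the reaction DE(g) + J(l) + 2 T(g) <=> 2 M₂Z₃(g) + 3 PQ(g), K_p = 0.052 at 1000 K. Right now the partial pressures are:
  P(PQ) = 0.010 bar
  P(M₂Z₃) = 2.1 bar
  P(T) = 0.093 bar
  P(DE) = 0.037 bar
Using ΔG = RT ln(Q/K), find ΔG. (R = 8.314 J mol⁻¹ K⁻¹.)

ΔG = -11.0 kJ/mol

(J is a pure liquid — omitted from Q_p.)
Q_p = P(M₂Z₃)²·P(PQ)³ / (P(DE)·P(T)²) = (2.1)²·(0.010)³ / ((0.037)·(0.093)²) = 0.0138
ΔG = RT ln(Q_p/K_p) = (8.314 J mol⁻¹ K⁻¹)(1000 K) × ln(0.0138/0.052)
   = (8.314 kJ/mol)(-1.327) = -11.0 kJ/mol
ΔG < 0, so the forward reaction is spontaneous (proceeds forward).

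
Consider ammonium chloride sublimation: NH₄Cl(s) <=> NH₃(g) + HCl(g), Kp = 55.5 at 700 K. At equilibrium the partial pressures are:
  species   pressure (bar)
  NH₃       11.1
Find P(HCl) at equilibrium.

P(HCl) = 5.00 bar

(NH₄Cl is a pure solid — omitted from Kp.)
At equilibrium, Kp = P(NH₃)·P(HCl) = 55.5.
(11.1)·(P(HCl)) = 55.5
P(HCl) = 5.00 bar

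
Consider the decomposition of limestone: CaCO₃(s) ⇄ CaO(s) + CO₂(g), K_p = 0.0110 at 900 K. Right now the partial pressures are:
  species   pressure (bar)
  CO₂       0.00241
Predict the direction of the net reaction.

in the forward direction

(CaCO₃, CaO are pure solids — omitted from Q_p.)
Q_p = P(CO₂) = 0.00241
Q_p = 0.00241 < K_p = 0.0110, so the forward reaction proceeds.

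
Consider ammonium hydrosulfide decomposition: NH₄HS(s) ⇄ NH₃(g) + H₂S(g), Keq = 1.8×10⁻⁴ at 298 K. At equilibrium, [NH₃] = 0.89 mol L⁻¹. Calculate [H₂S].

(NH₄HS is a pure solid — omitted from Keq.)
At equilibrium, Keq = [NH₃]·[H₂S] = 1.8×10⁻⁴.
(0.89)·([H₂S]) = 1.8×10⁻⁴
[H₂S] = 2.02×10⁻⁴ = 2.0×10⁻⁴ mol L⁻¹

[H₂S] = 2.0×10⁻⁴ mol L⁻¹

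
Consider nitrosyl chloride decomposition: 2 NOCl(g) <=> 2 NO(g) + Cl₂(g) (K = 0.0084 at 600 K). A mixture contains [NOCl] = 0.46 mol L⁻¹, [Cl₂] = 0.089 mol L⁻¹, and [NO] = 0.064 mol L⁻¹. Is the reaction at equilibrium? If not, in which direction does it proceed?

forward (toward products)

Q = [NO]²·[Cl₂] / [NOCl]² = (0.064)²·(0.089) / (0.46)² = 0.0017
Q = 0.0017 < K = 0.0084, so the forward reaction proceeds.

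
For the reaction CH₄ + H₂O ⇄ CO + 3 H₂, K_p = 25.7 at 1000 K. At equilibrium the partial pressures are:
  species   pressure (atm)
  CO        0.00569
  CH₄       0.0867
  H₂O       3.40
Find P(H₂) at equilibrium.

At equilibrium, K_p = P(CO)·P(H₂)³ / (P(CH₄)·P(H₂O)) = 25.7.
(0.00569)·(P(H₂))³ / ((0.0867)·(3.40)) = 25.7
P(H₂)³ = 1330 ⇒ P(H₂) = 11.0 atm

P(H₂) = 11.0 atm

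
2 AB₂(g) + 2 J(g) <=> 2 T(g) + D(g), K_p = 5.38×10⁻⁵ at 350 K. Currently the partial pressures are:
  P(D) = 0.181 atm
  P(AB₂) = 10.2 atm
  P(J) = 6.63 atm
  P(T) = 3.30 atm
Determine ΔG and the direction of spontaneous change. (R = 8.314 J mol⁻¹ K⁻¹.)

Q_p = P(T)²·P(D) / (P(AB₂)²·P(J)²) = (3.30)²·(0.181) / ((10.2)²·(6.63)²) = 4.31×10⁻⁴
ΔG = RT ln(Q_p/K_p) = (8.314 J mol⁻¹ K⁻¹)(350 K) × ln(4.31×10⁻⁴/5.38×10⁻⁵)
   = (2.910 kJ/mol)(2.081) = 6.06 kJ/mol
ΔG > 0, so the forward reaction is non-spontaneous (proceeds in reverse).

ΔG = 6.06 kJ/mol; the forward reaction is non-spontaneous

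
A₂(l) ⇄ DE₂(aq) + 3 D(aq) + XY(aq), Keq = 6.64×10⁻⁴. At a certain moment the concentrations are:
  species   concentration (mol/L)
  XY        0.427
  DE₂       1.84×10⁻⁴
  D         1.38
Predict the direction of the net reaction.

forward (toward products)

(A₂ is a pure liquid — omitted from Q.)
Q = [DE₂]·[D]³·[XY] = (1.84×10⁻⁴)·(1.38)³·(0.427) = 2.06×10⁻⁴
Q = 2.06×10⁻⁴ < Keq = 6.64×10⁻⁴, so the forward reaction proceeds.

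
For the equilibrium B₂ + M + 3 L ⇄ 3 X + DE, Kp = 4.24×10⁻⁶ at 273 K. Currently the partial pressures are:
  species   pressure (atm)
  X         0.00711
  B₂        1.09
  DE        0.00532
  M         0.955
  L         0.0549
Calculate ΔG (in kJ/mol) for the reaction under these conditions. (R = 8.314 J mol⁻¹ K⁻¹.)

ΔG = 2.18 kJ/mol

Qp = P(X)³·P(DE) / (P(B₂)·P(M)·P(L)³) = (0.00711)³·(0.00532) / ((1.09)·(0.955)·(0.0549)³) = 1.11×10⁻⁵
ΔG = RT ln(Qp/Kp) = (8.314 J mol⁻¹ K⁻¹)(273 K) × ln(1.11×10⁻⁵/4.24×10⁻⁶)
   = (2.270 kJ/mol)(0.9624) = 2.18 kJ/mol
ΔG > 0, so the forward reaction is non-spontaneous (proceeds in reverse).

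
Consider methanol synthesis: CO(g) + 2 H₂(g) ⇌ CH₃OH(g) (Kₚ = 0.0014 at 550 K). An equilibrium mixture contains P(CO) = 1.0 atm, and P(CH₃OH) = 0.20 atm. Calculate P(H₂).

At equilibrium, Kₚ = P(CH₃OH) / (P(CO)·P(H₂)²) = 0.0014.
(0.20) / ((1.0)·(P(H₂))²) = 0.0014
P(H₂)² = 143 ⇒ P(H₂) = 12 atm

P(H₂) = 12 atm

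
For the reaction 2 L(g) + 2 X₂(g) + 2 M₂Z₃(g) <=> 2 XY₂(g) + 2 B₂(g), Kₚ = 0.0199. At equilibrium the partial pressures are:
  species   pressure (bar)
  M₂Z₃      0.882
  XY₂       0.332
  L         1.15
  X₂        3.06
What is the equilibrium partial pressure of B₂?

P(B₂) = 1.32 bar

At equilibrium, Kₚ = P(XY₂)²·P(B₂)² / (P(L)²·P(X₂)²·P(M₂Z₃)²) = 0.0199.
(0.332)²·(P(B₂))² / ((1.15)²·(3.06)²·(0.882)²) = 0.0199
P(B₂)² = 1.74 ⇒ P(B₂) = 1.32 bar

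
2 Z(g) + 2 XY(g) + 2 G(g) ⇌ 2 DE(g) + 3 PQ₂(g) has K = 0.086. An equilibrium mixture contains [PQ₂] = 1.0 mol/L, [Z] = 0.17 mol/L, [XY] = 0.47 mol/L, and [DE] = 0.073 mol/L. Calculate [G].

[G] = 3.1 mol/L

At equilibrium, K = [DE]²·[PQ₂]³ / ([Z]²·[XY]²·[G]²) = 0.086.
(0.073)²·(1.0)³ / ((0.17)²·(0.47)²·([G])²) = 0.086
[G]² = 9.71 ⇒ [G] = 3.1 mol/L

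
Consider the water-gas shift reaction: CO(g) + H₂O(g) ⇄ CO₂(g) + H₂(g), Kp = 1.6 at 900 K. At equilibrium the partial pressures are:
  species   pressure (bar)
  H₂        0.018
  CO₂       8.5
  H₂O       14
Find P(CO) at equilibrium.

P(CO) = 0.0068 bar

At equilibrium, Kp = P(CO₂)·P(H₂) / (P(CO)·P(H₂O)) = 1.6.
(8.5)·(0.018) / ((P(CO))·(14)) = 1.6
P(CO) = 0.00683 = 0.0068 bar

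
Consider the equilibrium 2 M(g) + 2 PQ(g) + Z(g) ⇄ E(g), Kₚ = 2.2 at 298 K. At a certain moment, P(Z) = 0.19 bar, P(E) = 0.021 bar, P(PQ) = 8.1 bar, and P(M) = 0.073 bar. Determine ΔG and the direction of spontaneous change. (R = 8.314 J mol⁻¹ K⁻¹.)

ΔG = -4.81 kJ/mol; the forward reaction is spontaneous

Qₚ = P(E) / (P(M)²·P(PQ)²·P(Z)) = (0.021) / ((0.073)²·(8.1)²·(0.19)) = 0.316
ΔG = RT ln(Qₚ/Kₚ) = (8.314 J mol⁻¹ K⁻¹)(298 K) × ln(0.316/2.2)
   = (2.478 kJ/mol)(-1.940) = -4.81 kJ/mol
ΔG < 0, so the forward reaction is spontaneous (proceeds forward).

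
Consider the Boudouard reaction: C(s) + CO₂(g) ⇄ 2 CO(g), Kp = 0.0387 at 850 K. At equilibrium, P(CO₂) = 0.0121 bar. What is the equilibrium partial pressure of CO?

(C is a pure solid — omitted from Kp.)
At equilibrium, Kp = P(CO)² / P(CO₂) = 0.0387.
(P(CO))² / (0.0121) = 0.0387
P(CO)² = 4.68×10⁻⁴ ⇒ P(CO) = 0.0216 bar

P(CO) = 0.0216 bar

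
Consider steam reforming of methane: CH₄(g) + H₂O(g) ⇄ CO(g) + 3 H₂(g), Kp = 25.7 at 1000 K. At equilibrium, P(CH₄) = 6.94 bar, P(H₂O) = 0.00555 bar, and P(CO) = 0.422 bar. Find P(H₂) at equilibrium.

P(H₂) = 1.33 bar

At equilibrium, Kp = P(CO)·P(H₂)³ / (P(CH₄)·P(H₂O)) = 25.7.
(0.422)·(P(H₂))³ / ((6.94)·(0.00555)) = 25.7
P(H₂)³ = 2.35 ⇒ P(H₂) = 1.33 bar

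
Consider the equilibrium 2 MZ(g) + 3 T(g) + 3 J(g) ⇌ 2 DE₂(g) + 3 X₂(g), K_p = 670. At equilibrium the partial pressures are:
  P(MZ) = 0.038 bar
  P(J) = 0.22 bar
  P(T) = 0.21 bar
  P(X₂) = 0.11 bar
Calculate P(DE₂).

At equilibrium, K_p = P(DE₂)²·P(X₂)³ / (P(MZ)²·P(T)³·P(J)³) = 670.
(P(DE₂))²·(0.11)³ / ((0.038)²·(0.21)³·(0.22)³) = 670
P(DE₂)² = 0.0717 ⇒ P(DE₂) = 0.27 bar

P(DE₂) = 0.27 bar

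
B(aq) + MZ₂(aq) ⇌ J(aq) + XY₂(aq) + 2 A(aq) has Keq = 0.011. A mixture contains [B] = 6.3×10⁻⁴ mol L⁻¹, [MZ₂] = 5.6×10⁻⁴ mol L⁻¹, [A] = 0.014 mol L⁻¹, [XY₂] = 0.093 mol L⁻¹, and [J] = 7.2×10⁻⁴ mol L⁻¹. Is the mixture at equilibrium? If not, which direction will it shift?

no; Q > K, reaction proceeds in reverse

Q = [J]·[XY₂]·[A]² / ([B]·[MZ₂]) = (7.2×10⁻⁴)·(0.093)·(0.014)² / ((6.3×10⁻⁴)·(5.6×10⁻⁴)) = 0.037
Q = 0.037 > Keq = 0.011: net reverse reaction.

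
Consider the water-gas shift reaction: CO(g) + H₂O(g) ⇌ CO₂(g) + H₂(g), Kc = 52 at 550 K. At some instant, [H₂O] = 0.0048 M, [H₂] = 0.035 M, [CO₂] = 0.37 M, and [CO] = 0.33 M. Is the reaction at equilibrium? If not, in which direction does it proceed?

forward (toward products)

Qc = [CO₂]·[H₂] / ([CO]·[H₂O]) = (0.37)·(0.035) / ((0.33)·(0.0048)) = 8.2
Qc = 8.2 < Kc = 52, so the forward reaction proceeds.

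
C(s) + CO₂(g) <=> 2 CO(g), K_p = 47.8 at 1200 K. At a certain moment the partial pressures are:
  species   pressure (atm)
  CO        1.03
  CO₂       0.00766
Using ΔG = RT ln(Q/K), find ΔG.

ΔG = 10.6 kJ/mol

(C is a pure solid — omitted from Q_p.)
Q_p = P(CO)² / P(CO₂) = (1.03)² / (0.00766) = 138
ΔG = RT ln(Q_p/K_p) = (8.314 J mol⁻¹ K⁻¹)(1200 K) × ln(138/47.8)
   = (9.977 kJ/mol)(1.060) = 10.6 kJ/mol
ΔG > 0, so the forward reaction is non-spontaneous (proceeds in reverse).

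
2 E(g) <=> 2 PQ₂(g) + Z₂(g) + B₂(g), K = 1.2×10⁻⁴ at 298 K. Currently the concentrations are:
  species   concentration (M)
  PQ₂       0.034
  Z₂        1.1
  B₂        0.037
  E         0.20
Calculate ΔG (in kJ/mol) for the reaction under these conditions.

Q = [PQ₂]²·[Z₂]·[B₂] / [E]² = (0.034)²·(1.1)·(0.037) / (0.20)² = 0.00118
ΔG = RT ln(Q/K) = (8.314 J mol⁻¹ K⁻¹)(298 K) × ln(0.00118/1.2×10⁻⁴)
   = (2.478 kJ/mol)(2.286) = 5.66 kJ/mol
ΔG > 0, so the forward reaction is non-spontaneous (proceeds in reverse).

ΔG = 5.66 kJ/mol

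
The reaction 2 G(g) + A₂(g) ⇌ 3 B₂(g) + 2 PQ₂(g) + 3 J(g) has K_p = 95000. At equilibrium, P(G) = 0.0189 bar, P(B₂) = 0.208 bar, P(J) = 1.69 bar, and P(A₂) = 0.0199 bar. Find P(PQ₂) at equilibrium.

P(PQ₂) = 3.94 bar

At equilibrium, K_p = P(B₂)³·P(PQ₂)²·P(J)³ / (P(G)²·P(A₂)) = 95000.
(0.208)³·(P(PQ₂))²·(1.69)³ / ((0.0189)²·(0.0199)) = 95000
P(PQ₂)² = 15.5 ⇒ P(PQ₂) = 3.94 bar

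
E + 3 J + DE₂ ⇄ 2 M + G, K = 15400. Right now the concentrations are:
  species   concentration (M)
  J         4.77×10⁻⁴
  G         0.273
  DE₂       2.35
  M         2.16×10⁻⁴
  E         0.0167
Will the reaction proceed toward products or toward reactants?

Q = [M]²·[G] / ([E]·[J]³·[DE₂]) = (2.16×10⁻⁴)²·(0.273) / ((0.0167)·(4.77×10⁻⁴)³·(2.35)) = 2990
Q = 2990 < K = 15400, so the forward reaction proceeds.

forward (toward products)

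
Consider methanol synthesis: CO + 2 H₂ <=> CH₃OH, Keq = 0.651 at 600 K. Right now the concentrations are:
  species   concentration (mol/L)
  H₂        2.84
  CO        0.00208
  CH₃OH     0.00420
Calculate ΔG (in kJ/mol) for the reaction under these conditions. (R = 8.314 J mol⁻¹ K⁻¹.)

ΔG = -4.77 kJ/mol

Q = [CH₃OH] / ([CO]·[H₂]²) = (0.00420) / ((0.00208)·(2.84)²) = 0.250
ΔG = RT ln(Q/Keq) = (8.314 J mol⁻¹ K⁻¹)(600 K) × ln(0.250/0.651)
   = (4.988 kJ/mol)(-0.9570) = -4.77 kJ/mol
ΔG < 0, so the forward reaction is spontaneous (proceeds forward).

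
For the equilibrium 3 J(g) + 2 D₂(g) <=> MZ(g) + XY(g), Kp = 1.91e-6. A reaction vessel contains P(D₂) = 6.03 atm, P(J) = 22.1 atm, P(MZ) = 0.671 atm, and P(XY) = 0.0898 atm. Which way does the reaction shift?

toward products

Qp = P(MZ)·P(XY) / (P(J)³·P(D₂)²) = (0.671)·(0.0898) / ((22.1)³·(6.03)²) = 1.54e-7
Qp = 1.54e-7 < Kp = 1.91e-6, so the forward reaction proceeds.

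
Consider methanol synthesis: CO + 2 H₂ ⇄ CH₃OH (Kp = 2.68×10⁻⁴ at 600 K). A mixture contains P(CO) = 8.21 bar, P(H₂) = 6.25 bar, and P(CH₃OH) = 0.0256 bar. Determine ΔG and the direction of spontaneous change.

Qp = P(CH₃OH) / (P(CO)·P(H₂)²) = (0.0256) / ((8.21)·(6.25)²) = 7.98×10⁻⁵
ΔG = RT ln(Qp/Kp) = (8.314 J mol⁻¹ K⁻¹)(600 K) × ln(7.98×10⁻⁵/2.68×10⁻⁴)
   = (4.988 kJ/mol)(-1.211) = -6.04 kJ/mol
ΔG < 0, so the forward reaction is spontaneous (proceeds forward).

ΔG = -6.04 kJ/mol; the forward reaction is spontaneous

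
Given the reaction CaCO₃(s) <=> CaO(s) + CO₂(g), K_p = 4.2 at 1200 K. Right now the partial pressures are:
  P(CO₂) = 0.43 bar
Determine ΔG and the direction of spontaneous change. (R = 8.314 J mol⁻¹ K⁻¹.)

ΔG = -22.7 kJ/mol; the forward reaction is spontaneous

(CaCO₃, CaO are pure solids — omitted from Q_p.)
Q_p = P(CO₂) = 0.430
ΔG = RT ln(Q_p/K_p) = (8.314 J mol⁻¹ K⁻¹)(1200 K) × ln(0.430/4.2)
   = (9.977 kJ/mol)(-2.279) = -22.7 kJ/mol
ΔG < 0, so the forward reaction is spontaneous (proceeds forward).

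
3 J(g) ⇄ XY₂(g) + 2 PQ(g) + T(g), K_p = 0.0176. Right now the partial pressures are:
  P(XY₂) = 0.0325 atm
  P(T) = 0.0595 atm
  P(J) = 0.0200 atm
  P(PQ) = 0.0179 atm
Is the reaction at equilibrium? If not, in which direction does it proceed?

Q_p = P(XY₂)·P(PQ)²·P(T) / P(J)³ = (0.0325)·(0.0179)²·(0.0595) / (0.0200)³ = 0.0774
Q_p = 0.0774 > K_p = 0.0176, so the reverse reaction proceeds.

in the reverse direction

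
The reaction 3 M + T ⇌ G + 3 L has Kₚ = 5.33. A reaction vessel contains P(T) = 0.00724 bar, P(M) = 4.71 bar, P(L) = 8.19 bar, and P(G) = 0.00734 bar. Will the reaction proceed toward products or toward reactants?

no net change (already at equilibrium)

Qₚ = P(G)·P(L)³ / (P(M)³·P(T)) = (0.00734)·(8.19)³ / ((4.71)³·(0.00724)) = 5.33
Qₚ = 5.33 = Kₚ, so the system is already at equilibrium.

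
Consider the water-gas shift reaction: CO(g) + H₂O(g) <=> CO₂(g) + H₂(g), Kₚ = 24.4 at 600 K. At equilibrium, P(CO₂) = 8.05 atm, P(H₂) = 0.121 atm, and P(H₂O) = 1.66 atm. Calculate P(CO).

At equilibrium, Kₚ = P(CO₂)·P(H₂) / (P(CO)·P(H₂O)) = 24.4.
(8.05)·(0.121) / ((P(CO))·(1.66)) = 24.4
P(CO) = 0.0240 atm

P(CO) = 0.0240 atm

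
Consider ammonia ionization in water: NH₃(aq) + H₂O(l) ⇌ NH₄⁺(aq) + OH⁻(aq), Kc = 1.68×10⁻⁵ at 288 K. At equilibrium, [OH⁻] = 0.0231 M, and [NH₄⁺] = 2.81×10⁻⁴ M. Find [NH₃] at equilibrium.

(H₂O is a pure liquid — omitted from Kc.)
At equilibrium, Kc = [NH₄⁺]·[OH⁻] / [NH₃] = 1.68×10⁻⁵.
(2.81×10⁻⁴)·(0.0231) / ([NH₃]) = 1.68×10⁻⁵
[NH₃] = 0.386 M

[NH₃] = 0.386 M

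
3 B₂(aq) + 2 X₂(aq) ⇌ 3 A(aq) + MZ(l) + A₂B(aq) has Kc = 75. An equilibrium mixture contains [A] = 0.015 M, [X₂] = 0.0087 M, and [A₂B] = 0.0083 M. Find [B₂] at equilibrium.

[B₂] = 0.017 M

(MZ is a pure liquid — omitted from Kc.)
At equilibrium, Kc = [A]³·[A₂B] / ([B₂]³·[X₂]²) = 75.
(0.015)³·(0.0083) / (([B₂])³·(0.0087)²) = 75
[B₂]³ = 4.93e-6 ⇒ [B₂] = 0.017 M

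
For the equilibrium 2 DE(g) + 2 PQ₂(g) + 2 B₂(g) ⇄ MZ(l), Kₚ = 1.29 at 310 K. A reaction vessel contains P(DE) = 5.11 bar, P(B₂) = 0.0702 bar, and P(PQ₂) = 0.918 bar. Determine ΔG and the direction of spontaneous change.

ΔG = 5.07 kJ/mol; the forward reaction is non-spontaneous

(MZ is a pure liquid — omitted from Qₚ.)
Qₚ = 1 / (P(DE)²·P(PQ₂)²·P(B₂)²) = 1 / ((5.11)²·(0.918)²·(0.0702)²) = 9.22
ΔG = RT ln(Qₚ/Kₚ) = (8.314 J mol⁻¹ K⁻¹)(310 K) × ln(9.22/1.29)
   = (2.577 kJ/mol)(1.967) = 5.07 kJ/mol
ΔG > 0, so the forward reaction is non-spontaneous (proceeds in reverse).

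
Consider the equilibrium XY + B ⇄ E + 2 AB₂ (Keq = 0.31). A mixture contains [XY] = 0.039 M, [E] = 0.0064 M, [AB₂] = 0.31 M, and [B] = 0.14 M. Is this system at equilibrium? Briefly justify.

no; Q < K, reaction proceeds forward

Q = [E]·[AB₂]² / ([XY]·[B]) = (0.0064)·(0.31)² / ((0.039)·(0.14)) = 0.11
Q = 0.11 < Keq = 0.31: net forward reaction.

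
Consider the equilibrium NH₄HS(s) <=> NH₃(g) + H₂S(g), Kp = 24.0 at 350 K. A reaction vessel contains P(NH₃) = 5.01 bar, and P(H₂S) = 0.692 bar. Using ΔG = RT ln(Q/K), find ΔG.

(NH₄HS is a pure solid — omitted from Qp.)
Qp = P(NH₃)·P(H₂S) = (5.01)·(0.692) = 3.47
ΔG = RT ln(Qp/Kp) = (8.314 J mol⁻¹ K⁻¹)(350 K) × ln(3.47/24.0)
   = (2.910 kJ/mol)(-1.934) = -5.63 kJ/mol
ΔG < 0, so the forward reaction is spontaneous (proceeds forward).

ΔG = -5.63 kJ/mol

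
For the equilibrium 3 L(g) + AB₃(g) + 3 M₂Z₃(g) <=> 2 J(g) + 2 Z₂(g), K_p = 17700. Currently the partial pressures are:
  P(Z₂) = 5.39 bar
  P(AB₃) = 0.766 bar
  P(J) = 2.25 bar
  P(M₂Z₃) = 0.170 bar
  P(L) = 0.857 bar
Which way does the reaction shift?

Q_p = P(J)²·P(Z₂)² / (P(L)³·P(AB₃)·P(M₂Z₃)³) = (2.25)²·(5.39)² / ((0.857)³·(0.766)·(0.170)³) = 62100
Q_p = 62100 > K_p = 17700, so the reverse reaction proceeds.

toward reactants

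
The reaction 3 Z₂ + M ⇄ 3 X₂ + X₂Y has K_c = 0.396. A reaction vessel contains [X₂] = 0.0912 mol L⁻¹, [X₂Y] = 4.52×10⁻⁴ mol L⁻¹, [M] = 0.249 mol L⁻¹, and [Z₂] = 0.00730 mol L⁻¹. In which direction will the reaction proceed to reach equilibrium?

Q_c = [X₂]³·[X₂Y] / ([Z₂]³·[M]) = (0.0912)³·(4.52×10⁻⁴) / ((0.00730)³·(0.249)) = 3.54
Q_c = 3.54 > K_c = 0.396, so the reverse reaction proceeds.

toward reactants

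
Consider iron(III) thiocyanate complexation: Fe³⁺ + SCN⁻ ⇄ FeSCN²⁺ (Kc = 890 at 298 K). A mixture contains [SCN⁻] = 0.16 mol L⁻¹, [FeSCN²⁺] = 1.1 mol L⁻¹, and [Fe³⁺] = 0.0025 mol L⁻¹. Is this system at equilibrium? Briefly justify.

Qc = [FeSCN²⁺] / ([Fe³⁺]·[SCN⁻]) = (1.1) / ((0.0025)·(0.16)) = 2700
Qc = 2700 > Kc = 890: net reverse reaction.

no; Q > K, reaction proceeds in reverse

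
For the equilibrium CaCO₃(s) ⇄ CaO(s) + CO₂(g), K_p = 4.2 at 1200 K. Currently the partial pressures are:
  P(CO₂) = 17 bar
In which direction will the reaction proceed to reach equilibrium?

(CaCO₃, CaO are pure solids — omitted from Q_p.)
Q_p = P(CO₂) = 17
Q_p = 17 > K_p = 4.2, so the reverse reaction proceeds.

toward reactants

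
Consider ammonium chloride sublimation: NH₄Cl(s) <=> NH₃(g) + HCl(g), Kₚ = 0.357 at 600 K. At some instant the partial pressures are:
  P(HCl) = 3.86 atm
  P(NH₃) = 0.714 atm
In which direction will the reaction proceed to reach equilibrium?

(NH₄Cl is a pure solid — omitted from Qₚ.)
Qₚ = P(NH₃)·P(HCl) = (0.714)·(3.86) = 2.76
Qₚ = 2.76 > Kₚ = 0.357, so the reverse reaction proceeds.

in the reverse direction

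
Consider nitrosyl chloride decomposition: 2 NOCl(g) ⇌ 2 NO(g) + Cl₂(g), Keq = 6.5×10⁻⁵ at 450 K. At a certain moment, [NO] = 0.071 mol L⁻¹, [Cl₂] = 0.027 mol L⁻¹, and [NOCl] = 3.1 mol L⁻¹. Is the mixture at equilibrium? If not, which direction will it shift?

no; Q < K, reaction proceeds forward

Q = [NO]²·[Cl₂] / [NOCl]² = (0.071)²·(0.027) / (3.1)² = 1.4×10⁻⁵
Q = 1.4×10⁻⁵ < Keq = 6.5×10⁻⁵: net forward reaction.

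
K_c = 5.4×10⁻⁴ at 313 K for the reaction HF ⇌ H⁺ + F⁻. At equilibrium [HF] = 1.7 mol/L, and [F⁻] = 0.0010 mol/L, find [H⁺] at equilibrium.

[H⁺] = 0.92 mol/L

At equilibrium, K_c = [H⁺]·[F⁻] / [HF] = 5.4×10⁻⁴.
([H⁺])·(0.0010) / (1.7) = 5.4×10⁻⁴
[H⁺] = 0.918 = 0.92 mol/L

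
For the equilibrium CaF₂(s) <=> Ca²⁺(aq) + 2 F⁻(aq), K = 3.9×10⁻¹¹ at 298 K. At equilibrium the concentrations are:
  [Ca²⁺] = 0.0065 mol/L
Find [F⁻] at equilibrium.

(CaF₂ is a pure solid — omitted from K.)
At equilibrium, K = [Ca²⁺]·[F⁻]² = 3.9×10⁻¹¹.
(0.0065)·([F⁻])² = 3.9×10⁻¹¹
[F⁻]² = 6.00×10⁻⁹ ⇒ [F⁻] = 7.7×10⁻⁵ mol/L

[F⁻] = 7.7×10⁻⁵ mol/L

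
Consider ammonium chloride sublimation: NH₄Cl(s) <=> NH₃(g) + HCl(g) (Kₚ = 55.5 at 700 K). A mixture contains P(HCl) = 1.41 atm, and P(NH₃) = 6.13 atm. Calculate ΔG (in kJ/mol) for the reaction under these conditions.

ΔG = -10.8 kJ/mol

(NH₄Cl is a pure solid — omitted from Qₚ.)
Qₚ = P(NH₃)·P(HCl) = (6.13)·(1.41) = 8.64
ΔG = RT ln(Qₚ/Kₚ) = (8.314 J mol⁻¹ K⁻¹)(700 K) × ln(8.64/55.5)
   = (5.820 kJ/mol)(-1.860) = -10.8 kJ/mol
ΔG < 0, so the forward reaction is spontaneous (proceeds forward).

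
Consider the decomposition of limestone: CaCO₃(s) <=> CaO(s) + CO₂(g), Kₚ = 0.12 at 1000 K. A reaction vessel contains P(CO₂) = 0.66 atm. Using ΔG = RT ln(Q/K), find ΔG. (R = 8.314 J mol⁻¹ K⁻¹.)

ΔG = 14.2 kJ/mol

(CaCO₃, CaO are pure solids — omitted from Qₚ.)
Qₚ = P(CO₂) = 0.660
ΔG = RT ln(Qₚ/Kₚ) = (8.314 J mol⁻¹ K⁻¹)(1000 K) × ln(0.660/0.12)
   = (8.314 kJ/mol)(1.705) = 14.2 kJ/mol
ΔG > 0, so the forward reaction is non-spontaneous (proceeds in reverse).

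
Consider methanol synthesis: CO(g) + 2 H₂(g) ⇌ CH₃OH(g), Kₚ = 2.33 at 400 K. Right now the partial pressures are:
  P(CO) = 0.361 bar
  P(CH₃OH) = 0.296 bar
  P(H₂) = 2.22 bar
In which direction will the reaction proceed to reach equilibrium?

Qₚ = P(CH₃OH) / (P(CO)·P(H₂)²) = (0.296) / ((0.361)·(2.22)²) = 0.166
Qₚ = 0.166 < Kₚ = 2.33, so the forward reaction proceeds.

toward products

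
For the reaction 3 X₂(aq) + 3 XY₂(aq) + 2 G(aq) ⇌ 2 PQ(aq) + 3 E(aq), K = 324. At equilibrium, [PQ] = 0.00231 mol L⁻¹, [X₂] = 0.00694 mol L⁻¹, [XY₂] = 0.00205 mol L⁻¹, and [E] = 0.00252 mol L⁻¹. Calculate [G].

At equilibrium, K = [PQ]²·[E]³ / ([X₂]³·[XY₂]³·[G]²) = 324.
(0.00231)²·(0.00252)³ / ((0.00694)³·(0.00205)³·([G])²) = 324
[G]² = 0.0915 ⇒ [G] = 0.303 mol L⁻¹

[G] = 0.303 mol L⁻¹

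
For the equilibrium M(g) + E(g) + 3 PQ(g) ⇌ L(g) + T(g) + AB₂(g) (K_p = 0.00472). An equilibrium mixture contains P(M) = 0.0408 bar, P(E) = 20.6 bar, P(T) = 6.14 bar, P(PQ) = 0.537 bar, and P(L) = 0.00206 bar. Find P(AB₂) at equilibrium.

P(AB₂) = 0.0486 bar

At equilibrium, K_p = P(L)·P(T)·P(AB₂) / (P(M)·P(E)·P(PQ)³) = 0.00472.
(0.00206)·(6.14)·(P(AB₂)) / ((0.0408)·(20.6)·(0.537)³) = 0.00472
P(AB₂) = 0.0486 bar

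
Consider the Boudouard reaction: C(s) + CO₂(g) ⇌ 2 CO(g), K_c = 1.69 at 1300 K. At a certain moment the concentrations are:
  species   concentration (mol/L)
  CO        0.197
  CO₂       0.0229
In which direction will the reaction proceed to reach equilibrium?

(C is a pure solid — omitted from Q_c.)
Q_c = [CO]² / [CO₂] = (0.197)² / (0.0229) = 1.69
Q_c = 1.69 = K_c, so the system is already at equilibrium.

neither direction; the system is at equilibrium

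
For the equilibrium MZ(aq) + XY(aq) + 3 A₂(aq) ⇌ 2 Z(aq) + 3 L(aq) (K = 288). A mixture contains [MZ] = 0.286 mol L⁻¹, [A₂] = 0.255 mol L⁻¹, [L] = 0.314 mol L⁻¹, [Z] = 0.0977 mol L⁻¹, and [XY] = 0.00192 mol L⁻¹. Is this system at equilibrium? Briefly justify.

Q = [Z]²·[L]³ / ([MZ]·[XY]·[A₂]³) = (0.0977)²·(0.314)³ / ((0.286)·(0.00192)·(0.255)³) = 32.5
Q = 32.5 < K = 288: net forward reaction.

no; Q < K, reaction proceeds forward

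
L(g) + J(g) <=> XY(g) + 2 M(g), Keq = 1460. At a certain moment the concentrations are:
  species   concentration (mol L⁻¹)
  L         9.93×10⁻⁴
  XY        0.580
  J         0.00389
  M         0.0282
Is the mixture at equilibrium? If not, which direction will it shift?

Q = [XY]·[M]² / ([L]·[J]) = (0.580)·(0.0282)² / ((9.93×10⁻⁴)·(0.00389)) = 119
Q = 119 < Keq = 1460: net forward reaction.

no; Q < K, reaction proceeds forward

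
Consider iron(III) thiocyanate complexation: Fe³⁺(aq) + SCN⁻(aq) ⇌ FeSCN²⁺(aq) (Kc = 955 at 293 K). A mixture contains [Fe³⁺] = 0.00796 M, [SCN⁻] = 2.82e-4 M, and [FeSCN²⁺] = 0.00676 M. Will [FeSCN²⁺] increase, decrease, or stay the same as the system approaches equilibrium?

Qc = [FeSCN²⁺] / ([Fe³⁺]·[SCN⁻]) = (0.00676) / ((0.00796)·(2.82e-4)) = 3010
Qc = 3010 > Kc = 955: net reverse reaction.
FeSCN²⁺ is a product, so it decreases.

decrease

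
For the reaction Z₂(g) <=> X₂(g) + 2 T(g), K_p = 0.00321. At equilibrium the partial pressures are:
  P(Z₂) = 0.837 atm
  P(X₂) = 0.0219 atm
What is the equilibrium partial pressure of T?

At equilibrium, K_p = P(X₂)·P(T)² / P(Z₂) = 0.00321.
(0.0219)·(P(T))² / (0.837) = 0.00321
P(T)² = 0.123 ⇒ P(T) = 0.350 atm

P(T) = 0.350 atm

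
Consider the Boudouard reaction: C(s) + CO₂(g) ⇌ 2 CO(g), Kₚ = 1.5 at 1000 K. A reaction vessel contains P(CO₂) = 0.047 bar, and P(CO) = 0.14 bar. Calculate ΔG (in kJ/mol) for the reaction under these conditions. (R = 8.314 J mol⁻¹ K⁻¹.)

ΔG = -10.6 kJ/mol

(C is a pure solid — omitted from Qₚ.)
Qₚ = P(CO)² / P(CO₂) = (0.14)² / (0.047) = 0.417
ΔG = RT ln(Qₚ/Kₚ) = (8.314 J mol⁻¹ K⁻¹)(1000 K) × ln(0.417/1.5)
   = (8.314 kJ/mol)(-1.280) = -10.6 kJ/mol
ΔG < 0, so the forward reaction is spontaneous (proceeds forward).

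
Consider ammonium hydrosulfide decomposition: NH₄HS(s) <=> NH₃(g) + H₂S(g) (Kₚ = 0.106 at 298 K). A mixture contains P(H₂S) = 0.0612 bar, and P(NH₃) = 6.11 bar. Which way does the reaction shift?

in the reverse direction

(NH₄HS is a pure solid — omitted from Qₚ.)
Qₚ = P(NH₃)·P(H₂S) = (6.11)·(0.0612) = 0.374
Qₚ = 0.374 > Kₚ = 0.106, so the reverse reaction proceeds.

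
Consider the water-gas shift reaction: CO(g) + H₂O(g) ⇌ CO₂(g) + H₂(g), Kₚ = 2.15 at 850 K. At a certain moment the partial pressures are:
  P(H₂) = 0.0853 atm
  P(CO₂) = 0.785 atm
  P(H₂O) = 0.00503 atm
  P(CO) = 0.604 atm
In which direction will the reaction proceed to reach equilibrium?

Qₚ = P(CO₂)·P(H₂) / (P(CO)·P(H₂O)) = (0.785)·(0.0853) / ((0.604)·(0.00503)) = 22.0
Qₚ = 22.0 > Kₚ = 2.15, so the reverse reaction proceeds.

toward reactants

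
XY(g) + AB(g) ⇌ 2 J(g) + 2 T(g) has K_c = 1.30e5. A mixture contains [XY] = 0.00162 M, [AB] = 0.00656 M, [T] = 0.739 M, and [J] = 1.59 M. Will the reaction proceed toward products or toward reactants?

Q_c = [J]²·[T]² / ([XY]·[AB]) = (1.59)²·(0.739)² / ((0.00162)·(0.00656)) = 1.30e5
Q_c = 1.30e5 = K_c, so the system is already at equilibrium.

at equilibrium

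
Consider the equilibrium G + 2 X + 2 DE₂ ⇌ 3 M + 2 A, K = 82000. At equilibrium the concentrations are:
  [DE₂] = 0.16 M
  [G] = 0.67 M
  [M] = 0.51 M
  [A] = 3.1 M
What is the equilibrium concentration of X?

[X] = 0.030 M

At equilibrium, K = [M]³·[A]² / ([G]·[X]²·[DE₂]²) = 82000.
(0.51)³·(3.1)² / ((0.67)·([X])²·(0.16)²) = 82000
[X]² = 9.06×10⁻⁴ ⇒ [X] = 0.030 M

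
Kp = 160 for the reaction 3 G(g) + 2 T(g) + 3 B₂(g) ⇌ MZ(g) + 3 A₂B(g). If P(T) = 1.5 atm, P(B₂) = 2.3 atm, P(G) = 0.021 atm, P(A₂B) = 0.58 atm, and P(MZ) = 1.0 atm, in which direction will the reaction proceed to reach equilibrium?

Qp = P(MZ)·P(A₂B)³ / (P(G)³·P(T)²·P(B₂)³) = (1.0)·(0.58)³ / ((0.021)³·(1.5)²·(2.3)³) = 770
Qp = 770 > Kp = 160, so the reverse reaction proceeds.

to the left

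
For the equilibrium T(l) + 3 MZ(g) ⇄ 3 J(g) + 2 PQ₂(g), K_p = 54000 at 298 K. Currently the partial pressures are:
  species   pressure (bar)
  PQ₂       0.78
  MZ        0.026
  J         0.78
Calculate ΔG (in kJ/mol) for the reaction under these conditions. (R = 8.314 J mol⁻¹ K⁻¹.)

(T is a pure liquid — omitted from Q_p.)
Q_p = P(J)³·P(PQ₂)² / P(MZ)³ = (0.78)³·(0.78)² / (0.026)³ = 16400
ΔG = RT ln(Q_p/K_p) = (8.314 J mol⁻¹ K⁻¹)(298 K) × ln(16400/54000)
   = (2.478 kJ/mol)(-1.192) = -2.95 kJ/mol
ΔG < 0, so the forward reaction is spontaneous (proceeds forward).

ΔG = -2.95 kJ/mol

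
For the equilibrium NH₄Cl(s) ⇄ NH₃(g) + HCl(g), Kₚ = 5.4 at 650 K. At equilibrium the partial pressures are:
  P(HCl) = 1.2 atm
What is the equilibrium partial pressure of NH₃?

P(NH₃) = 4.5 atm

(NH₄Cl is a pure solid — omitted from Kₚ.)
At equilibrium, Kₚ = P(NH₃)·P(HCl) = 5.4.
(P(NH₃))·(1.2) = 5.4
P(NH₃) = 4.50 = 4.5 atm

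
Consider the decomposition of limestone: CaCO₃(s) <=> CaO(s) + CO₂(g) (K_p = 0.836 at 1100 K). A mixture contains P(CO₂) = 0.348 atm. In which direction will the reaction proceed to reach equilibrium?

toward products

(CaCO₃, CaO are pure solids — omitted from Q_p.)
Q_p = P(CO₂) = 0.348
Q_p = 0.348 < K_p = 0.836, so the forward reaction proceeds.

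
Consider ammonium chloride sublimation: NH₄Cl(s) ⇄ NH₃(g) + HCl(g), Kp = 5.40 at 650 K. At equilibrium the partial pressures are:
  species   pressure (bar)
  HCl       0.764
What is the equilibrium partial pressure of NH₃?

P(NH₃) = 7.07 bar

(NH₄Cl is a pure solid — omitted from Kp.)
At equilibrium, Kp = P(NH₃)·P(HCl) = 5.40.
(P(NH₃))·(0.764) = 5.40
P(NH₃) = 7.07 bar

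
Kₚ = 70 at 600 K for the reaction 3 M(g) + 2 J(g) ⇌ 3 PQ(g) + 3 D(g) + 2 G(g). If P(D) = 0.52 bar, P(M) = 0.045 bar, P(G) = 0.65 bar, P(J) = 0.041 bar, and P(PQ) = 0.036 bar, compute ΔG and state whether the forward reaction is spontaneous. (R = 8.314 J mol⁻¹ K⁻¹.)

Qₚ = P(PQ)³·P(D)³·P(G)² / (P(M)³·P(J)²) = (0.036)³·(0.52)³·(0.65)² / ((0.045)³·(0.041)²) = 18.1
ΔG = RT ln(Qₚ/Kₚ) = (8.314 J mol⁻¹ K⁻¹)(600 K) × ln(18.1/70)
   = (4.988 kJ/mol)(-1.353) = -6.75 kJ/mol
ΔG < 0, so the forward reaction is spontaneous (proceeds forward).

ΔG = -6.75 kJ/mol; the forward reaction is spontaneous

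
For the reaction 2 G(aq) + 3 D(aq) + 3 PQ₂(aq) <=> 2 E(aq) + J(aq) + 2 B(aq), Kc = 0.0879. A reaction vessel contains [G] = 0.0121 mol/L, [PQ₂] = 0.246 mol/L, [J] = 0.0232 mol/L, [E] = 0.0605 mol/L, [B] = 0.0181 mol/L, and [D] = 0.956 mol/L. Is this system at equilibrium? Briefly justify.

no; Q < K, reaction proceeds forward

Qc = [E]²·[J]·[B]² / ([G]²·[D]³·[PQ₂]³) = (0.0605)²·(0.0232)·(0.0181)² / ((0.0121)²·(0.956)³·(0.246)³) = 0.0146
Qc = 0.0146 < Kc = 0.0879: net forward reaction.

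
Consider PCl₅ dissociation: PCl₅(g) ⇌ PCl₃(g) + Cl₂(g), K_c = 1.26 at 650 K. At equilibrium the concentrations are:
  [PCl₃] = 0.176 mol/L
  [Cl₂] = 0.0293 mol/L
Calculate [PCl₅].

At equilibrium, K_c = [PCl₃]·[Cl₂] / [PCl₅] = 1.26.
(0.176)·(0.0293) / ([PCl₅]) = 1.26
[PCl₅] = 0.00409 mol/L

[PCl₅] = 0.00409 mol/L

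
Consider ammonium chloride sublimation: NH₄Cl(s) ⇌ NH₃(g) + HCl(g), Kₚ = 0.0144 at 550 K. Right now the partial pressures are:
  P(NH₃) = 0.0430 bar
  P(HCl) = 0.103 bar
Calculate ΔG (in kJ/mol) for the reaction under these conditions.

(NH₄Cl is a pure solid — omitted from Qₚ.)
Qₚ = P(NH₃)·P(HCl) = (0.0430)·(0.103) = 0.00443
ΔG = RT ln(Qₚ/Kₚ) = (8.314 J mol⁻¹ K⁻¹)(550 K) × ln(0.00443/0.0144)
   = (4.573 kJ/mol)(-1.179) = -5.39 kJ/mol
ΔG < 0, so the forward reaction is spontaneous (proceeds forward).

ΔG = -5.39 kJ/mol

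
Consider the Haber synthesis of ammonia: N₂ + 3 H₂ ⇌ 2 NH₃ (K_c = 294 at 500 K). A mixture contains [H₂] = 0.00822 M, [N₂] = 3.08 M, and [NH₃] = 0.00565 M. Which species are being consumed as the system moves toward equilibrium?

N₂, H₂ (reactants)

Q_c = [NH₃]² / ([N₂]·[H₂]³) = (0.00565)² / ((3.08)·(0.00822)³) = 18.7
Q_c = 18.7 < K_c = 294: net forward reaction.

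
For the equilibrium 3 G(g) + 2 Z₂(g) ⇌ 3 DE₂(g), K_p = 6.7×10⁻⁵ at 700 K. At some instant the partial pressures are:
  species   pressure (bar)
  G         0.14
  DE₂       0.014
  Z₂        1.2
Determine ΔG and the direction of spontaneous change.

ΔG = 13.6 kJ/mol; the forward reaction is non-spontaneous

Q_p = P(DE₂)³ / (P(G)³·P(Z₂)²) = (0.014)³ / ((0.14)³·(1.2)²) = 6.94×10⁻⁴
ΔG = RT ln(Q_p/K_p) = (8.314 J mol⁻¹ K⁻¹)(700 K) × ln(6.94×10⁻⁴/6.7×10⁻⁵)
   = (5.820 kJ/mol)(2.338) = 13.6 kJ/mol
ΔG > 0, so the forward reaction is non-spontaneous (proceeds in reverse).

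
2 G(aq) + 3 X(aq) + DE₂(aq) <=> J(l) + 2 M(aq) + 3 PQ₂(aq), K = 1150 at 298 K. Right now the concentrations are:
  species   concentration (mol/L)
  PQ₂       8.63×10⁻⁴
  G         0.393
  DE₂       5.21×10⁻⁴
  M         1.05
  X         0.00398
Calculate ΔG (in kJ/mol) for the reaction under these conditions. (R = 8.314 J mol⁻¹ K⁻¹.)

(J is a pure liquid — omitted from Q.)
Q = [M]²·[PQ₂]³ / ([G]²·[X]³·[DE₂]) = (1.05)²·(8.63×10⁻⁴)³ / ((0.393)²·(0.00398)³·(5.21×10⁻⁴)) = 140
ΔG = RT ln(Q/K) = (8.314 J mol⁻¹ K⁻¹)(298 K) × ln(140/1150)
   = (2.478 kJ/mol)(-2.106) = -5.22 kJ/mol
ΔG < 0, so the forward reaction is spontaneous (proceeds forward).

ΔG = -5.22 kJ/mol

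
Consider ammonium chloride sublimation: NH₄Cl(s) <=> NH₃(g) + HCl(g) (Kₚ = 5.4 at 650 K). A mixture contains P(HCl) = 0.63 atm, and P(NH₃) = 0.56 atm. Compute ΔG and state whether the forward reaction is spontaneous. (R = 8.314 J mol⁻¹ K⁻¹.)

(NH₄Cl is a pure solid — omitted from Qₚ.)
Qₚ = P(NH₃)·P(HCl) = (0.56)·(0.63) = 0.353
ΔG = RT ln(Qₚ/Kₚ) = (8.314 J mol⁻¹ K⁻¹)(650 K) × ln(0.353/5.4)
   = (5.404 kJ/mol)(-2.728) = -14.7 kJ/mol
ΔG < 0, so the forward reaction is spontaneous (proceeds forward).

ΔG = -14.7 kJ/mol; the forward reaction is spontaneous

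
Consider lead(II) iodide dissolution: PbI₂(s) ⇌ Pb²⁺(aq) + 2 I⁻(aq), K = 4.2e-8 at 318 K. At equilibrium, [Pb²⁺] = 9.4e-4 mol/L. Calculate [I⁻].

(PbI₂ is a pure solid — omitted from K.)
At equilibrium, K = [Pb²⁺]·[I⁻]² = 4.2e-8.
(9.4e-4)·([I⁻])² = 4.2e-8
[I⁻]² = 4.47e-5 ⇒ [I⁻] = 0.0067 mol/L

[I⁻] = 0.0067 mol/L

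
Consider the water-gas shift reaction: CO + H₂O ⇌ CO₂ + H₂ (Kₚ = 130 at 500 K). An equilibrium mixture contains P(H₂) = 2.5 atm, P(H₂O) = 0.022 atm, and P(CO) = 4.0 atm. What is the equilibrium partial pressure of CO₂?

At equilibrium, Kₚ = P(CO₂)·P(H₂) / (P(CO)·P(H₂O)) = 130.
(P(CO₂))·(2.5) / ((4.0)·(0.022)) = 130
P(CO₂) = 4.58 = 4.6 atm

P(CO₂) = 4.6 atm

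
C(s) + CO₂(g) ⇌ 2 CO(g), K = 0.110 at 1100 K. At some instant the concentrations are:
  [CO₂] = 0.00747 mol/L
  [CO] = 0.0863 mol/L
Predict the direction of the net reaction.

to the left

(C is a pure solid — omitted from Q.)
Q = [CO]² / [CO₂] = (0.0863)² / (0.00747) = 0.997
Q = 0.997 > K = 0.110, so the reverse reaction proceeds.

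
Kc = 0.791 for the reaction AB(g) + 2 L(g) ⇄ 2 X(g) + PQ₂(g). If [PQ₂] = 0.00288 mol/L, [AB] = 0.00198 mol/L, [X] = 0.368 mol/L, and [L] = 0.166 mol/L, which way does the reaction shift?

to the left

Qc = [X]²·[PQ₂] / ([AB]·[L]²) = (0.368)²·(0.00288) / ((0.00198)·(0.166)²) = 7.15
Qc = 7.15 > Kc = 0.791, so the reverse reaction proceeds.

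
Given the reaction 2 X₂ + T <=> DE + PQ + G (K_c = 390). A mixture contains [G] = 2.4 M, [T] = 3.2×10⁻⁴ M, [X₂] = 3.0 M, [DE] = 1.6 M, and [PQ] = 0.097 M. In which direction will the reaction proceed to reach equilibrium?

Q_c = [DE]·[PQ]·[G] / ([X₂]²·[T]) = (1.6)·(0.097)·(2.4) / ((3.0)²·(3.2×10⁻⁴)) = 130
Q_c = 130 < K_c = 390, so the forward reaction proceeds.

toward products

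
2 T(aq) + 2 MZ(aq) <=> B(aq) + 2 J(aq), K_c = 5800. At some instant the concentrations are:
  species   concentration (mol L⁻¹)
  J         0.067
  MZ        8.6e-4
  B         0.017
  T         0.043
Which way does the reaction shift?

Q_c = [B]·[J]² / ([T]²·[MZ]²) = (0.017)·(0.067)² / ((0.043)²·(8.6e-4)²) = 56000
Q_c = 56000 > K_c = 5800, so the reverse reaction proceeds.

reverse (toward reactants)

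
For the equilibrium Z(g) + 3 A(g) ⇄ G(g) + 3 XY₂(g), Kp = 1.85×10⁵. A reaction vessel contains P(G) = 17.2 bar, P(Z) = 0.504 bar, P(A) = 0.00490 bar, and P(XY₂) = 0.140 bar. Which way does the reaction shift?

in the reverse direction

Qp = P(G)·P(XY₂)³ / (P(Z)·P(A)³) = (17.2)·(0.140)³ / ((0.504)·(0.00490)³) = 7.96×10⁵
Qp = 7.96×10⁵ > Kp = 1.85×10⁵, so the reverse reaction proceeds.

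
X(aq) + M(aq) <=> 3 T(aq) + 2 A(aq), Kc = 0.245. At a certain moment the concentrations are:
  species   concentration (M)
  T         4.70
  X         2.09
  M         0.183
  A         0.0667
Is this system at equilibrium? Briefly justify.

no; Q > K, reaction proceeds in reverse

Qc = [T]³·[A]² / ([X]·[M]) = (4.70)³·(0.0667)² / ((2.09)·(0.183)) = 1.21
Qc = 1.21 > Kc = 0.245: net reverse reaction.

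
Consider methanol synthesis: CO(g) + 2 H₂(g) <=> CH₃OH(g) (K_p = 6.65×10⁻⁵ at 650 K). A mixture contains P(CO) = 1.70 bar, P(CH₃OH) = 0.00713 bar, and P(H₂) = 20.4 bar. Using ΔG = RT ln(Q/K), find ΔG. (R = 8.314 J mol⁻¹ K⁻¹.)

ΔG = -10.2 kJ/mol

Q_p = P(CH₃OH) / (P(CO)·P(H₂)²) = (0.00713) / ((1.70)·(20.4)²) = 1.01×10⁻⁵
ΔG = RT ln(Q_p/K_p) = (8.314 J mol⁻¹ K⁻¹)(650 K) × ln(1.01×10⁻⁵/6.65×10⁻⁵)
   = (5.404 kJ/mol)(-1.885) = -10.2 kJ/mol
ΔG < 0, so the forward reaction is spontaneous (proceeds forward).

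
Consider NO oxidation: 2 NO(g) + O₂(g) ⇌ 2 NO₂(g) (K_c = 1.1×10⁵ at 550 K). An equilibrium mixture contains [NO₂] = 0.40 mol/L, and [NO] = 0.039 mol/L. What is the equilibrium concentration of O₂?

At equilibrium, K_c = [NO₂]² / ([NO]²·[O₂]) = 1.1×10⁵.
(0.40)² / ((0.039)²·([O₂])) = 1.1×10⁵
[O₂] = 9.56×10⁻⁴ = 9.6×10⁻⁴ mol/L

[O₂] = 9.6×10⁻⁴ mol/L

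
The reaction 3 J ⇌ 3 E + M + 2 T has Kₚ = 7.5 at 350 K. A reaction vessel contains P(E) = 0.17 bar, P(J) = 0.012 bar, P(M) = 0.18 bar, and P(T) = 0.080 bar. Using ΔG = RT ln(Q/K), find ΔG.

Qₚ = P(E)³·P(M)·P(T)² / P(J)³ = (0.17)³·(0.18)·(0.080)² / (0.012)³ = 3.28
ΔG = RT ln(Qₚ/Kₚ) = (8.314 J mol⁻¹ K⁻¹)(350 K) × ln(3.28/7.5)
   = (2.910 kJ/mol)(-0.8271) = -2.41 kJ/mol
ΔG < 0, so the forward reaction is spontaneous (proceeds forward).

ΔG = -2.41 kJ/mol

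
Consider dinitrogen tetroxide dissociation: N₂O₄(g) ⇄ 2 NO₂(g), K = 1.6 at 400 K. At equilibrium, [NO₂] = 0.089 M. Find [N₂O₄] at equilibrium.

[N₂O₄] = 0.0050 M

At equilibrium, K = [NO₂]² / [N₂O₄] = 1.6.
(0.089)² / ([N₂O₄]) = 1.6
[N₂O₄] = 0.00495 = 0.0050 M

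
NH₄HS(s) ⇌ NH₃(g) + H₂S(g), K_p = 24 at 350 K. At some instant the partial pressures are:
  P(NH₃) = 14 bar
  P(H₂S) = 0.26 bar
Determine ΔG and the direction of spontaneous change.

(NH₄HS is a pure solid — omitted from Q_p.)
Q_p = P(NH₃)·P(H₂S) = (14)·(0.26) = 3.64
ΔG = RT ln(Q_p/K_p) = (8.314 J mol⁻¹ K⁻¹)(350 K) × ln(3.64/24)
   = (2.910 kJ/mol)(-1.886) = -5.49 kJ/mol
ΔG < 0, so the forward reaction is spontaneous (proceeds forward).

ΔG = -5.49 kJ/mol; the forward reaction is spontaneous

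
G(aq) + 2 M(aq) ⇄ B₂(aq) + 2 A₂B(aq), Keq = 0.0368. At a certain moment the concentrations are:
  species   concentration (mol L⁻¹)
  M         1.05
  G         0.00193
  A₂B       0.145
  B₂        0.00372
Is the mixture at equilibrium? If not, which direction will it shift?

yes, at equilibrium

Q = [B₂]·[A₂B]² / ([G]·[M]²) = (0.00372)·(0.145)² / ((0.00193)·(1.05)²) = 0.0368
Q = 0.0368 = Keq; the system is at equilibrium.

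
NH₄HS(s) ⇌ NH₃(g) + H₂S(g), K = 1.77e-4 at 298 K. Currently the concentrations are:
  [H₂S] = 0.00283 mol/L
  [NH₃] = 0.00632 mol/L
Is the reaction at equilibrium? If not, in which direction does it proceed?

in the forward direction

(NH₄HS is a pure solid — omitted from Q.)
Q = [NH₃]·[H₂S] = (0.00632)·(0.00283) = 1.79e-5
Q = 1.79e-5 < K = 1.77e-4, so the forward reaction proceeds.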